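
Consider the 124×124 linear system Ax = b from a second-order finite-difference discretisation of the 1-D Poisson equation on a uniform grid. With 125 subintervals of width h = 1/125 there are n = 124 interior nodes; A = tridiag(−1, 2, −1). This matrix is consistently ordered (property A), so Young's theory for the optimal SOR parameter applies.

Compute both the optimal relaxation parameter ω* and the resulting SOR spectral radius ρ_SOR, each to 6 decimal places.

½·tridiag(1,0,1) at n=124: λ_k = cos(kπ/125); max |λ| at k=1 ⇒ ρ_J = cos(π/125) ≈ 0.999684.
root = sin(π/125) = 0.0251301  (since 1−cos² = sin²).
Then 2/(1+√(1−ρ_J²)) = 2/(1+0.0251301); ω* = 2/1.0251301 = 1.950972.
ρ_SOR = ω* − 1 = 1.950972 − 1 = 0.950972.

ω* = 1.950972, ρ_SOR = 0.950972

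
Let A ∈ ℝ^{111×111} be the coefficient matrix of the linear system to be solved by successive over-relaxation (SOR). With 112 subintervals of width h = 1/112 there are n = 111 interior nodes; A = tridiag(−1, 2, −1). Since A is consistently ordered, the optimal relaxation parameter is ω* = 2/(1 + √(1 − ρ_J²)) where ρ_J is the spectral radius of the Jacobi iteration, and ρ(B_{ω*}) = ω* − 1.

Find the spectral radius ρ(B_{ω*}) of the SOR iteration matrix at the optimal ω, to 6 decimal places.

ρ_SOR = 0.945438

[ρ_J] n=111: ρ(B_J) = cos(π/(n+1)) = cos(π/112) = 0.999607.
√(1 − cos²(π/112)) = sin(π/112) ≈ 0.0280463.
[ω*] 2 ÷ (1 + 0.0280463) = 2 ÷ 1.0280463 = 1.945438.
Hence ρ(B_{ω*}) = 1.945438 − 1 = 0.945438.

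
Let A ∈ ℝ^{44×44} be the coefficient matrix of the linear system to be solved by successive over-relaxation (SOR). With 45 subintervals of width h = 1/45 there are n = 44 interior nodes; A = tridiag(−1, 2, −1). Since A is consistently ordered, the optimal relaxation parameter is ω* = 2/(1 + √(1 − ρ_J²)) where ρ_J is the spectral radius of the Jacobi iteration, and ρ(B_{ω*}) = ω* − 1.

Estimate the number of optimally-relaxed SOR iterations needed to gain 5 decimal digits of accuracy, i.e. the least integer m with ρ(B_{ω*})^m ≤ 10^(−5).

m = 83

B_J for the 44×44 system has eigenvalues cos(kπ/45); ρ_J = cos(π/45) = 0.9975641.
√(1 − cos²(π/45)) = sin(π/45) ≈ 0.0697565.
ω* = 2/(1+0.0697565) = 1.8695843
Hence ρ(B_{ω*}) = 1.8695843 − 1 = 0.8695843.
Need (0.8695843)^m ≤ 10^(−5): m ≥ 5·ln10/|ln 0.8695843| = 11.5129/0.13974 = 82.388 ⇒ m = 83.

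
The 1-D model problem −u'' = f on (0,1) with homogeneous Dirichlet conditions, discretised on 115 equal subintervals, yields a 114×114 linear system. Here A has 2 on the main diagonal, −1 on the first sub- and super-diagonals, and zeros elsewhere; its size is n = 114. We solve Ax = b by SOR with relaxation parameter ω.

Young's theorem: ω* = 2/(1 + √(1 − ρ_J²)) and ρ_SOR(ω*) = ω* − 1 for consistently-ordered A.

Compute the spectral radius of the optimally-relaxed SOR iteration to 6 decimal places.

[ρ_J] n=114: ρ(B_J) = cos(π/(n+1)) = cos(π/115) = 0.999627.
√(1 − cos²(π/115)) = sin(π/115) ≈ 0.0273148.
Young: ω* = 2/(1+√(1−ρ_J²)) = 2/(1+0.0273148) = 2/1.0273148 = 1.946823.
ρ_SOR = ω* − 1 ≈ 0.946823.

ρ_SOR = 0.946823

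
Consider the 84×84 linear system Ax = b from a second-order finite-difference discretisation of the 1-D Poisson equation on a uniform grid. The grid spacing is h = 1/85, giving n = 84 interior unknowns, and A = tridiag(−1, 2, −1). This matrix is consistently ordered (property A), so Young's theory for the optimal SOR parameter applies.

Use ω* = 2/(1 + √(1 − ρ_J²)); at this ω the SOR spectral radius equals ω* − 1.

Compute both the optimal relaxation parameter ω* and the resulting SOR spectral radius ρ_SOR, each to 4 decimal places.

[ρ_J] n=84: ρ(B_J) = cos(π/(n+1)) = cos(π/85) = 0.9993.
√(1 − cos²(π/85)) = sin(π/85) ≈ 0.03695.
ω* = 2 / (1 + 0.03695) = 2 / 1.03695 ≈ 1.9287.
and ρ(B_{ω*}) = 1.9287 − 1 = 0.9287.

ω* = 1.9287, ρ_SOR = 0.9287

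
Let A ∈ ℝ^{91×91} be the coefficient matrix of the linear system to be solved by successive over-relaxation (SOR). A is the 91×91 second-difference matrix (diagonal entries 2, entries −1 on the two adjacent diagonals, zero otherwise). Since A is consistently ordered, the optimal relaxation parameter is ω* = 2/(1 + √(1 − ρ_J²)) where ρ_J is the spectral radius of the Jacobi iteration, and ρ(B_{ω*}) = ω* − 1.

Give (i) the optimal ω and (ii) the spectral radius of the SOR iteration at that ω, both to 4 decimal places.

ρ_J = max_k |cos(kπ/92)| = cos(π/92) = 0.9994
√(1 − cos²(π/92)) = sin(π/92) ≈ 0.03414.
ω* = 2/(1 + 0.03414) = 2/1.03414 = 1.9340.
At ω = 1.9340 every |λ(B_ω)| = ω−1, so ρ_SOR = 0.9340.

ω* = 1.9340, ρ_SOR = 0.9340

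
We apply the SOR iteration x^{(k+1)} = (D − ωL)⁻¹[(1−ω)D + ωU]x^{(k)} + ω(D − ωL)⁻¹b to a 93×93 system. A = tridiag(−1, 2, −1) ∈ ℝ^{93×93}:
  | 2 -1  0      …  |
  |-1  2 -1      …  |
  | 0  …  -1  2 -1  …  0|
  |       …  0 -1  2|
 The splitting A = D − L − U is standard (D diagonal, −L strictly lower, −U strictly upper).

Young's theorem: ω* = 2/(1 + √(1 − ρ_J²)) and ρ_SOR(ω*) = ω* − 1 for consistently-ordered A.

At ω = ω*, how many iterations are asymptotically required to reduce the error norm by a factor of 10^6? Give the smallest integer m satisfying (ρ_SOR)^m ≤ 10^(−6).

m = 207

With n=93, ρ(Jacobi) = cos(π/94) = 0.9994416.
√(1−ρ_J²) = |sin(π/94)| = 0.0334150
Then 2/(1+√(1−ρ_J²)) = 2/(1+0.0334150); ω* = 2/1.0334150 = 1.9353309.
ρ(B_{ω*}) = ω*−1 = 0.9353309
For 6 digits: m = 6·ln10 / (−ln 0.9353309) = 13.8155/0.0668549 = 206.649; round up → m = 207.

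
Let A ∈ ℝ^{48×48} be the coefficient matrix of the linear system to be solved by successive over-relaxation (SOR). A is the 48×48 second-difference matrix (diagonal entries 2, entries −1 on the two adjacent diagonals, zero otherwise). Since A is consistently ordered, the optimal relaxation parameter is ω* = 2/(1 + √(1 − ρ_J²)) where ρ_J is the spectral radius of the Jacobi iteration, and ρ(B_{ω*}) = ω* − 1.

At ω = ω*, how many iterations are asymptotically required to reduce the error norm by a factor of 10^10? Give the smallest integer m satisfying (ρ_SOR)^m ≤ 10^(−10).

m = 180

½·tridiag(1,0,1) at n=48: λ_k = cos(kπ/49); max |λ| at k=1 ⇒ ρ_J = cos(π/49) ≈ 0.9979454.
√(1−ρ_J²) = |sin(π/49)| = 0.0640702
ω* = 2/(1 + 0.0640702) = 2/1.0640702 = 1.8795752.
ρ_SOR = ω* − 1 = 1.8795752 − 1 = 0.8795752.
(0.8795752)^m ≤ 10^{−10}  ⇒  m·ln(0.8795752) ≤ −10·ln10  ⇒  m ≥ 179.447  ⇒  m = 180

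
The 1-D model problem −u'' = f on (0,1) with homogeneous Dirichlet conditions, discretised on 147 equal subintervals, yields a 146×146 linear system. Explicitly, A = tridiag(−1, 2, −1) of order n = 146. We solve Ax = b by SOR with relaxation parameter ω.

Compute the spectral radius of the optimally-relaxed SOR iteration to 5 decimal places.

B_J for the 146×146 system has eigenvalues cos(kπ/147); ρ_J = cos(π/147) = 0.99977.
root = sin(π/147) = 0.021370  (since 1−cos² = sin²).
Then 2/(1+√(1−ρ_J²)) = 2/(1+0.021370); ω* = 2/1.021370 = 1.95815.
[ρ_SOR] ω* − 1 = 0.95815.

ρ_SOR = 0.95815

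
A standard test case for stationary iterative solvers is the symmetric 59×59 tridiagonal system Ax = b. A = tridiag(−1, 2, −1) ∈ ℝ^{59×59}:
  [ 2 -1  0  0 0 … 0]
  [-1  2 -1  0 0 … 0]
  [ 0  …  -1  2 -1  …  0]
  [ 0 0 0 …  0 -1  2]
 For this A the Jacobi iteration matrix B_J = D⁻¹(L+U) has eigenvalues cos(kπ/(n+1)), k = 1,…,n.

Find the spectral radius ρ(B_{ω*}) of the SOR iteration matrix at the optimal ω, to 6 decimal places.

ρ_SOR = 0.900534

ρ_J = max_k |cos(kπ/60)| = cos(π/60) = 0.998630
root = sin(π/60) = 0.0523360  (since 1−cos² = sin²).
ω* = 2 / (1 + 0.0523360) = 2 / 1.0523360 ≈ 1.900534.
At ω = 1.900534 every |λ(B_ω)| = ω−1, so ρ_SOR = 0.900534.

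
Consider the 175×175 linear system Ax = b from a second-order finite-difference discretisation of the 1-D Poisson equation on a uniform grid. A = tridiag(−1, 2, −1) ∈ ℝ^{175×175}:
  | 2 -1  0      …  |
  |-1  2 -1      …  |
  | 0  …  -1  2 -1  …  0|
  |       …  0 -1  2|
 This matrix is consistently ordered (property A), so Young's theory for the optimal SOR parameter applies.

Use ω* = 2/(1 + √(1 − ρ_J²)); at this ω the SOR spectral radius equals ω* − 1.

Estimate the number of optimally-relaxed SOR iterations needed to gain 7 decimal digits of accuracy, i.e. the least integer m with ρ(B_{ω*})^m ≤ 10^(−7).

m = 452

½·tridiag(1,0,1) at n=175: λ_k = cos(kπ/176); max |λ| at k=1 ⇒ ρ_J = cos(π/176) ≈ 0.9998407.
root = sin(π/176) = 0.0178490  (since 1−cos² = sin²).
Young: ω* = 2/(1+√(1−ρ_J²)) = 2/(1+0.0178490) = 2/1.0178490 = 1.9649280.
ρ(B_{ω*}) = ω*−1 = 0.9649280
For 7 digits: m = 7·ln10 / (−ln 0.9649280) = 16.1181/0.0357018 = 451.465; round up → m = 452.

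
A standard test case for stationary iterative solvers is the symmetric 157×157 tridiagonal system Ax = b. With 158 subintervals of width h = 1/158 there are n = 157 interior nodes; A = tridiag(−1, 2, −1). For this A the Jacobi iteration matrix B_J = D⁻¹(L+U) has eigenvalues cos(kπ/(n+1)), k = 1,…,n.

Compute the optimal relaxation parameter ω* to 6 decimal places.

B_J for the 157×157 system has eigenvalues cos(kπ/158); ρ_J = cos(π/158) = 0.999802.
root = sin(π/158) = 0.0198822  (since 1−cos² = sin²).
[ω*] 2 ÷ (1 + 0.0198822) = 2 ÷ 1.0198822 = 1.961011.
[ρ_SOR] ω* − 1 = 0.961011.

ω* = 1.961011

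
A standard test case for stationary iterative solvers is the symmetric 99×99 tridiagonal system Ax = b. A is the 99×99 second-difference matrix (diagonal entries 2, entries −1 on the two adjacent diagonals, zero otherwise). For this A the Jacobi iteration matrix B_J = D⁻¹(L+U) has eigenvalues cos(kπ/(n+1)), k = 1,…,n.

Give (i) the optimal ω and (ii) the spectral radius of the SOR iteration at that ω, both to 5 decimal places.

ω* = 1.93909, ρ_SOR = 0.93909

n=99: λ(B_J) = 1 − λ(A)/2 = cos(kπ/100); k=1 gives ρ_J = 0.99951.
√(1−ρ_J²) simplifies to sin(π/100) = 0.031411.
Young: ω* = 2/(1+√(1−ρ_J²)) = 2/(1+0.031411) = 2/1.031411 = 1.93909.
[ρ_SOR] ω* − 1 = 0.93909.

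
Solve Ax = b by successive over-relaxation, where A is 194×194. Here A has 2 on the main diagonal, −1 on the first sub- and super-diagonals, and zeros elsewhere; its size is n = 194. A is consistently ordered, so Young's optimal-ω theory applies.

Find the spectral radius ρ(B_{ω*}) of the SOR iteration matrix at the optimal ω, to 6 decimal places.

B_J for the 194×194 system has eigenvalues cos(kπ/195); ρ_J = cos(π/195) = 0.999870.
1 − cos²(π/195) = sin²(π/195) ⇒ √(1−ρ_J²) = sin(π/195) = 0.0161100.
ω* = 2/(1 + 0.0161100) = 2/1.0161100 = 1.968291.
and ρ(B_{ω*}) = 1.968291 − 1 = 0.968291.

ρ_SOR = 0.968291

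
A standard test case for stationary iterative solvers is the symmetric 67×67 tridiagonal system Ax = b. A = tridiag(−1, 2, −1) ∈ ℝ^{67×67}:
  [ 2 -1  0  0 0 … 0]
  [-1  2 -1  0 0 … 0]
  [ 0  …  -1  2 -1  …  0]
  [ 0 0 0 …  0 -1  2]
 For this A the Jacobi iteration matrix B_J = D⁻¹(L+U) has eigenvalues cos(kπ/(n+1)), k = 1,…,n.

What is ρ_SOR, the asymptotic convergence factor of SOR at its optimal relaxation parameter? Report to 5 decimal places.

ρ_SOR = 0.91171

n=67: λ(B_J) = 1 − λ(A)/2 = cos(kπ/68); k=1 gives ρ_J = 0.99893.
√(1−ρ_J²) simplifies to sin(π/68) = 0.046183.
[ω*] 2 ÷ (1 + 0.046183) = 2 ÷ 1.046183 = 1.91171.
At ω = 1.91171 every |λ(B_ω)| = ω−1, so ρ_SOR = 0.91171.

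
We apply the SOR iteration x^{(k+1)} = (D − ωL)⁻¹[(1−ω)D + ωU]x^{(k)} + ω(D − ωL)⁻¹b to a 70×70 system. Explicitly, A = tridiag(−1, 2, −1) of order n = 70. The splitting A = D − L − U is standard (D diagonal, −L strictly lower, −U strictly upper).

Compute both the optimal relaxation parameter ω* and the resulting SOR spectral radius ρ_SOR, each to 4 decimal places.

ρ_J = max_k |cos(kπ/71)| = cos(π/71) = 0.9990
√(1 − cos²(π/71)) = sin(π/71) ≈ 0.04423.
ω* = 2 / (1 + 0.04423) = 2 / 1.04423 ≈ 1.9153.
ρ_SOR = ω* − 1 ≈ 0.9153.

ω* = 1.9153, ρ_SOR = 0.9153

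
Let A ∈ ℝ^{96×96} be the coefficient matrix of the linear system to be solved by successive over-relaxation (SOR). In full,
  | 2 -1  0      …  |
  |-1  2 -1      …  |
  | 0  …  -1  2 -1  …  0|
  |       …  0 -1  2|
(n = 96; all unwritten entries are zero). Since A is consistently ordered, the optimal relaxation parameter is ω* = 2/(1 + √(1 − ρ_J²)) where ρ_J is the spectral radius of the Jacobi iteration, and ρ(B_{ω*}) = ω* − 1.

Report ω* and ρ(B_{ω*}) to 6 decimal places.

ρ_J = max_k |cos(kπ/97)| = cos(π/97) = 0.999476
root = sin(π/97) = 0.0323819  (since 1−cos² = sin²).
ω* = 2/(1 + 0.0323819) = 2/1.0323819 = 1.937268.
ρ(B_{ω*}) = ω*−1 = 0.937268

ω* = 1.937268, ρ_SOR = 0.937268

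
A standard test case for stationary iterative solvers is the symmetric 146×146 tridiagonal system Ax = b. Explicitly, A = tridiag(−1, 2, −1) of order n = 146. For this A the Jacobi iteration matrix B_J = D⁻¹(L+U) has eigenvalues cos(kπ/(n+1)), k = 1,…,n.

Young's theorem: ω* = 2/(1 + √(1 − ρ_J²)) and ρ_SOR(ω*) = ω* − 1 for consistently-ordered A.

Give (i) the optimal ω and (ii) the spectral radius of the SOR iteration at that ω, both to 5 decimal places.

[ρ_J] n=146: ρ(B_J) = cos(π/(n+1)) = cos(π/147) = 0.99977.
√(1−ρ_J²) = |sin(π/147)| = 0.021370
Then 2/(1+√(1−ρ_J²)) = 2/(1+0.021370); ω* = 2/1.021370 = 1.95815.
ρ_SOR = ω* − 1 ≈ 0.95815.

ω* = 1.95815, ρ_SOR = 0.95815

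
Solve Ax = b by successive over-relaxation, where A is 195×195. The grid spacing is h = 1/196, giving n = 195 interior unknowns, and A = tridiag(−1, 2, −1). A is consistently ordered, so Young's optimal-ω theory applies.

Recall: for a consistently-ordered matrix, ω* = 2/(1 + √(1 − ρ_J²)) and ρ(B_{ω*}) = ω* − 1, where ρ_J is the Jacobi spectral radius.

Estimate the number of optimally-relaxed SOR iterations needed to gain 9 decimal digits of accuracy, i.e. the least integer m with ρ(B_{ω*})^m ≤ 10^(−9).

m = 647

B_J for the 195×195 system has eigenvalues cos(kπ/196); ρ_J = cos(π/196) = 0.9998715.
root = sin(π/196) = 0.0160278  (since 1−cos² = sin²).
ω* = 2 / (1 + 0.0160278) = 2 / 1.0160278 ≈ 1.9684501.
and ρ(B_{ω*}) = 1.9684501 − 1 = 0.9684501.
9·ln10 = 20.7233; −ln(0.9684501) = 0.0320583; m = ⌈20.7233/0.0320583⌉ = ⌈646.425⌉ = 647.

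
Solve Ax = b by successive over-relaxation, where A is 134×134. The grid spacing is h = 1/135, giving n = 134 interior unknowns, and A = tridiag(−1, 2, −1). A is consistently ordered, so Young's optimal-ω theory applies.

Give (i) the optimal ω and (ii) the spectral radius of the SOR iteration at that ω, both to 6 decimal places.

[ρ_J] n=134: ρ(B_J) = cos(π/(n+1)) = cos(π/135) = 0.999729.
√(1−ρ_J²) simplifies to sin(π/135) = 0.0232690.
ω* = 2 / (1 + 0.0232690) = 2 / 1.0232690 ≈ 1.954520.
Hence ρ(B_{ω*}) = 1.954520 − 1 = 0.954520.

ω* = 1.954520, ρ_SOR = 0.954520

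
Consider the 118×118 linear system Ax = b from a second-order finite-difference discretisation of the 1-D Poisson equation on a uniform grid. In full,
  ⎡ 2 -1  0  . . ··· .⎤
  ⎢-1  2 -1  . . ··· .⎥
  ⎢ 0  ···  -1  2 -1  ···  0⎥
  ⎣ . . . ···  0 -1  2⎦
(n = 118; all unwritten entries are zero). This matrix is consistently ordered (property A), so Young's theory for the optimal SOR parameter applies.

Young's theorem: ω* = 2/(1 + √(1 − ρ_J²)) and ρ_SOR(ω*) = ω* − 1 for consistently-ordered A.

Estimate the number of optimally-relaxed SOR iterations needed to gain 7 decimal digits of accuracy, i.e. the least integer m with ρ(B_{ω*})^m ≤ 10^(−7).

½·tridiag(1,0,1) at n=118: λ_k = cos(kπ/119); max |λ| at k=1 ⇒ ρ_J = cos(π/119) ≈ 0.9996515.
√(1 − cos²(π/119)) = sin(π/119) ≈ 0.0263969.
Young: ω* = 2/(1+√(1−ρ_J²)) = 2/(1+0.0263969) = 2/1.0263969 = 1.9485640.
Hence ρ(B_{ω*}) = 1.9485640 − 1 = 0.9485640.
For 7 digits: m = 7·ln10 / (−ln 0.9485640) = 16.1181/0.052806 = 305.232; round up → m = 306.

m = 306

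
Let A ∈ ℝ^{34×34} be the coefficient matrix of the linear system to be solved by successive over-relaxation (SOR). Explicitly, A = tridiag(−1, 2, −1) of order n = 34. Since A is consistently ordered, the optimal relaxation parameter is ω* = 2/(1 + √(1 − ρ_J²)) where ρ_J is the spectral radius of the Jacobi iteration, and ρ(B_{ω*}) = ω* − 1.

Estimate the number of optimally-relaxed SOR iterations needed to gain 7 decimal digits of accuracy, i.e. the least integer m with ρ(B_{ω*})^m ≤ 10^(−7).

ρ_J = max_k |cos(kπ/35)| = cos(π/35) = 0.9959743
1 − cos²(π/35) = sin²(π/35) ⇒ √(1−ρ_J²) = sin(π/35) = 0.0896393.
ω* = 2/(1 + 0.0896393) = 2/1.0896393 = 1.8354698.
and ρ(B_{ω*}) = 1.8354698 − 1 = 0.8354698.
(0.8354698)^m ≤ 10^{−7}  ⇒  m·ln(0.8354698) ≤ −7·ln10  ⇒  m ≥ 89.664  ⇒  m = 90

m = 90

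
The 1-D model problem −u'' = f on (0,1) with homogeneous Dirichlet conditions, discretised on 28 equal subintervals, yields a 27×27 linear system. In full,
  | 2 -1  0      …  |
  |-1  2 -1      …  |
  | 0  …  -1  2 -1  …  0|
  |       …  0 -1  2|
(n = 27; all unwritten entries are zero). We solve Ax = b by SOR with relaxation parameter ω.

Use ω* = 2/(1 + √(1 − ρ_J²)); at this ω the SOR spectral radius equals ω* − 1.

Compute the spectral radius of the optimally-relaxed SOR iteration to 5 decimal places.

n=27: λ(B_J) = 1 − λ(A)/2 = cos(kπ/28); k=1 gives ρ_J = 0.99371.
√(1−ρ_J²) = |sin(π/28)| = 0.111964
ω* = 2 / (1 + 0.111964) = 2 / 1.111964 ≈ 1.79862.
ρ_SOR = ω* − 1 = 1.79862 − 1 = 0.79862.

ρ_SOR = 0.79862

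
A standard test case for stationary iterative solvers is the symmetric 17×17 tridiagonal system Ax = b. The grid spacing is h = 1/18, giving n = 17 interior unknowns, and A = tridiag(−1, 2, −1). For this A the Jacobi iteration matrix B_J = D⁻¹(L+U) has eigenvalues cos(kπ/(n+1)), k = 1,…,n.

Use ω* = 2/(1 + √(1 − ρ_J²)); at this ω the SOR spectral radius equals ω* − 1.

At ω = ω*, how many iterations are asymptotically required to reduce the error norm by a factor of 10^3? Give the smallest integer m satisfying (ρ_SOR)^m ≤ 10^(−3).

n=17: λ(B_J) = 1 − λ(A)/2 = cos(kπ/18); k=1 gives ρ_J = 0.9848078.
√(1 − cos²(π/18)) = sin(π/18) ≈ 0.1736482.
So ω* = 2/1.1736482 = 1.7040882 (Young).
Hence ρ(B_{ω*}) = 1.7040882 − 1 = 0.7040882.
(0.7040882)^m ≤ 10^{−3}  ⇒  m·ln(0.7040882) ≤ −3·ln10  ⇒  m ≥ 19.689  ⇒  m = 20

m = 20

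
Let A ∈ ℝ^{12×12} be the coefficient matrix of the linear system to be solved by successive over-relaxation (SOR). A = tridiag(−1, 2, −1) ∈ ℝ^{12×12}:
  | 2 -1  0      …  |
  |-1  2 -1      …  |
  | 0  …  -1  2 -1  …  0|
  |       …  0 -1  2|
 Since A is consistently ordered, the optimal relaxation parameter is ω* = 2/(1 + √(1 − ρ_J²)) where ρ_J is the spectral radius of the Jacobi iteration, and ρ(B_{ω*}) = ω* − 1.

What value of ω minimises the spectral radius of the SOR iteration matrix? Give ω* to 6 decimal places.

½·tridiag(1,0,1) at n=12: λ_k = cos(kπ/13); max |λ| at k=1 ⇒ ρ_J = cos(π/13) ≈ 0.970942.
√(1 − cos²(π/13)) = sin(π/13) ≈ 0.2393157.
ω* = 2/(1 + 0.2393157) = 2/1.2393157 = 1.613794.
[ρ_SOR] ω* − 1 = 0.613794.

ω* = 1.613794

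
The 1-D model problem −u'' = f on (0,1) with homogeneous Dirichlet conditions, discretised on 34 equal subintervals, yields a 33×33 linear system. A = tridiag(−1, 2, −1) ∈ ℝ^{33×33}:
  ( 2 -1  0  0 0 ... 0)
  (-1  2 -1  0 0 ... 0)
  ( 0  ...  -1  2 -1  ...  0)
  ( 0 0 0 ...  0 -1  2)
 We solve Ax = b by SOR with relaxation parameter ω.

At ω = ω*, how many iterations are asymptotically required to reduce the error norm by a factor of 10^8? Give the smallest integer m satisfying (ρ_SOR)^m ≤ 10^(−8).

m = 100

B_J for the 33×33 system has eigenvalues cos(kπ/34); ρ_J = cos(π/34) = 0.9957342.
√(1−ρ_J²) simplifies to sin(π/34) = 0.0922684.
[ω*] 2 ÷ (1 + 0.0922684) = 2 ÷ 1.0922684 = 1.8310518.
[ρ_SOR] ω* − 1 = 0.8310518.
Need (0.8310518)^m ≤ 10^(−8): m ≥ 8·ln10/|ln 0.8310518| = 18.4207/0.185063 = 99.537 ⇒ m = 100.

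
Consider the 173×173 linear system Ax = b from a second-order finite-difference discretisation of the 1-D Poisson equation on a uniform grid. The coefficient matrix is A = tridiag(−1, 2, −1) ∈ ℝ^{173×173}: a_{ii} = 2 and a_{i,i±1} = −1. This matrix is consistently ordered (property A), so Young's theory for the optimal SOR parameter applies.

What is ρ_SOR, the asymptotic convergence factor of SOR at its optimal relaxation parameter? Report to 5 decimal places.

ρ_SOR = 0.96453

B_J for the 173×173 system has eigenvalues cos(kπ/174); ρ_J = cos(π/174) = 0.99984.
√(1 − cos²(π/174)) = sin(π/174) ≈ 0.018054.
ω* = 2 / (1 + 0.018054) = 2 / 1.018054 ≈ 1.96453.
Hence ρ(B_{ω*}) = 1.96453 − 1 = 0.96453.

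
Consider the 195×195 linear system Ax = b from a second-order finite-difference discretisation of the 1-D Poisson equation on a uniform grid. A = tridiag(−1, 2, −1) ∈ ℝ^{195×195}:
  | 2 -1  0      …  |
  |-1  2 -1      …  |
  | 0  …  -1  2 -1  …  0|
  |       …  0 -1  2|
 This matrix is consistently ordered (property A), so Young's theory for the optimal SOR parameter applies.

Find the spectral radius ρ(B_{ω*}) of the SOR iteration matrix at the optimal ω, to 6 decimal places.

ρ_SOR = 0.968450

ρ_J = max_k |cos(kπ/196)| = cos(π/196) = 0.999872
√(1−ρ_J²) = |sin(π/196)| = 0.0160278
ω* = 2 / (1 + 0.0160278) = 2 / 1.0160278 ≈ 1.968450.
ρ_SOR = ω* − 1 = 1.968450 − 1 = 0.968450.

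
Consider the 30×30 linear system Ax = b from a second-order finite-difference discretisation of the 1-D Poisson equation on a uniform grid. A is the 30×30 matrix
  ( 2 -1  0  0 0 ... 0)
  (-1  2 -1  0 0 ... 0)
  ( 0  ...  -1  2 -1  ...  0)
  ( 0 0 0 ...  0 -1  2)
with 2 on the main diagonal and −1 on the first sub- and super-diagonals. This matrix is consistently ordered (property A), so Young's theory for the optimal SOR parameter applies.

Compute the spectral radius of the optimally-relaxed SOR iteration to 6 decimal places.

ρ_SOR = 0.816253

spectrum of D⁻¹(L+U) = {cos(kπ/31) : 1≤k≤30}; ρ_J = cos(π/31) = 0.994869.
√(1−ρ_J²) = |sin(π/31)| = 0.1011683
Then 2/(1+√(1−ρ_J²)) = 2/(1+0.1011683); ω* = 2/1.1011683 = 1.816253.
At ω = 1.816253 every |λ(B_ω)| = ω−1, so ρ_SOR = 0.816253.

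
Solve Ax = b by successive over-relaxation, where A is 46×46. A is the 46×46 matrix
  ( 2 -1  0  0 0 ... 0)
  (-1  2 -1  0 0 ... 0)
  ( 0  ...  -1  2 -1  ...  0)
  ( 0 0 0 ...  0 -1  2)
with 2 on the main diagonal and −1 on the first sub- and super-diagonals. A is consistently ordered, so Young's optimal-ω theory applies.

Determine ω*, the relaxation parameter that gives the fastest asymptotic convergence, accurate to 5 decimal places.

With n=46, ρ(Jacobi) = cos(π/47) = 0.99777.
1 − cos²(π/47) = sin²(π/47) ⇒ √(1−ρ_J²) = sin(π/47) = 0.066793.
ω* = 2/(1 + 0.066793) = 2/1.066793 = 1.87478.
Hence ρ(B_{ω*}) = 1.87478 − 1 = 0.87478.

ω* = 1.87478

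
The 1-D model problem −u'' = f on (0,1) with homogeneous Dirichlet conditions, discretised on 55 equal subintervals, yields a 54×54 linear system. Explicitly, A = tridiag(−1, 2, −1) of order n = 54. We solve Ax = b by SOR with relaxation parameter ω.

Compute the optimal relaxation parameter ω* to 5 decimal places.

ω* = 1.89199

½·tridiag(1,0,1) at n=54: λ_k = cos(kπ/55); max |λ| at k=1 ⇒ ρ_J = cos(π/55) ≈ 0.99837.
root = sin(π/55) = 0.057089  (since 1−cos² = sin²).
[ω*] 2 ÷ (1 + 0.057089) = 2 ÷ 1.057089 = 1.89199.
ρ_SOR = ω* − 1 = 1.89199 − 1 = 0.89199.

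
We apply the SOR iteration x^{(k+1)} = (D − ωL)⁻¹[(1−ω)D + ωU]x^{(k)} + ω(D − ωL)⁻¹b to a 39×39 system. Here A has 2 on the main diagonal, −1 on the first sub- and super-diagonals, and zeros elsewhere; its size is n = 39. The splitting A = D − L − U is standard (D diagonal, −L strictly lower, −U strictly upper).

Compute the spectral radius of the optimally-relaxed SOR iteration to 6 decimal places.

With n=39, ρ(Jacobi) = cos(π/40) = 0.996917.
√(1 − cos²(π/40)) = sin(π/40) ≈ 0.0784591.
ω* = 2/(1 + 0.0784591) = 2/1.0784591 = 1.854498.
ρ_SOR = ω* − 1 ≈ 0.854498.

ρ_SOR = 0.854498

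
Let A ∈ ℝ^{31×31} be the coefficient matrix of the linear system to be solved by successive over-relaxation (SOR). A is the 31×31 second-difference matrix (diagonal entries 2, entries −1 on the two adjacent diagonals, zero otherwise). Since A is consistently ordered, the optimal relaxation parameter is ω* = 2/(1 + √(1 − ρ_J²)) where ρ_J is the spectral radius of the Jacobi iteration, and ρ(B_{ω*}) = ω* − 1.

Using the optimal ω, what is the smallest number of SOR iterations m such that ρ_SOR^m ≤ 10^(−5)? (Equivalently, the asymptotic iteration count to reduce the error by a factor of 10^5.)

B_J for the 31×31 system has eigenvalues cos(kπ/32); ρ_J = cos(π/32) = 0.9951847.
√(1−ρ_J²) = |sin(π/32)| = 0.0980171
So ω* = 2/1.0980171 = 1.8214653 (Young).
ρ(B_{ω*}) = ω*−1 = 0.8214653
ρ_SOR^m ≤ 10^(−5) ⇔ m ≥ 5·ln10/(−ln 0.8214653) = 11.5129/0.196666 = 58.540; m = ⌈58.540⌉ = 59.

m = 59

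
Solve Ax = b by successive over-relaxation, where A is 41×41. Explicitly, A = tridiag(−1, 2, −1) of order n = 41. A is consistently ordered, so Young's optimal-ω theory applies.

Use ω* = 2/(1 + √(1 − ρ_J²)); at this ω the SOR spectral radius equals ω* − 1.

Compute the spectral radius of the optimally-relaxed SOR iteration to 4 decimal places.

[ρ_J] n=41: ρ(B_J) = cos(π/(n+1)) = cos(π/42) = 0.9972.
1 − cos²(π/42) = sin²(π/42) ⇒ √(1−ρ_J²) = sin(π/42) = 0.07473.
So ω* = 2/1.07473 = 1.8609 (Young).
ρ_SOR = ω* − 1 = 1.8609 − 1 = 0.8609.

ρ_SOR = 0.8609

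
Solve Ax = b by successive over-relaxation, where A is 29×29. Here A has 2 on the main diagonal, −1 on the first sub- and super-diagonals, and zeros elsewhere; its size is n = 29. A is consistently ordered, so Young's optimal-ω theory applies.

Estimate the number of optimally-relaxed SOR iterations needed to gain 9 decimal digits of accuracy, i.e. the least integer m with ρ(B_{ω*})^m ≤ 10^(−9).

m = 99

n=29: λ(B_J) = 1 − λ(A)/2 = cos(kπ/30); k=1 gives ρ_J = 0.9945219.
1 − cos²(π/30) = sin²(π/30) ⇒ √(1−ρ_J²) = sin(π/30) = 0.1045285.
So ω* = 2/1.1045285 = 1.8107274 (Young).
Hence ρ(B_{ω*}) = 1.8107274 − 1 = 0.8107274.
m ≥ 9·ln10 / (−ln 0.8107274) = 98.766; smallest integer m = 99.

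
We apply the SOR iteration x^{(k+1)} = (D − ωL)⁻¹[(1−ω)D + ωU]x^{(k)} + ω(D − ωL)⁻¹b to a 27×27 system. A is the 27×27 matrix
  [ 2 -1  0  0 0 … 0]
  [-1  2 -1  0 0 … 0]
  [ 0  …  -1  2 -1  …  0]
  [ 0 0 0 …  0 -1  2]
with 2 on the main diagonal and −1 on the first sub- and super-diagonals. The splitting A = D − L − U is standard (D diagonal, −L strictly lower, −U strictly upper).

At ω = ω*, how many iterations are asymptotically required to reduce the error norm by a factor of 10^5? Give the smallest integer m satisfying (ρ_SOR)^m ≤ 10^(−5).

m = 52

spectrum of D⁻¹(L+U) = {cos(kπ/28) : 1≤k≤27}; ρ_J = cos(π/28) = 0.9937122.
√(1−ρ_J²) = |sin(π/28)| = 0.1119645
ω* = 2/(1 + 0.1119645) = 2/1.1119645 = 1.7986186.
ρ(B_{ω*}) = ω*−1 = 0.7986186
Need (0.7986186)^m ≤ 10^(−5): m ≥ 5·ln10/|ln 0.7986186| = 11.5129/0.224872 = 51.198 ⇒ m = 52.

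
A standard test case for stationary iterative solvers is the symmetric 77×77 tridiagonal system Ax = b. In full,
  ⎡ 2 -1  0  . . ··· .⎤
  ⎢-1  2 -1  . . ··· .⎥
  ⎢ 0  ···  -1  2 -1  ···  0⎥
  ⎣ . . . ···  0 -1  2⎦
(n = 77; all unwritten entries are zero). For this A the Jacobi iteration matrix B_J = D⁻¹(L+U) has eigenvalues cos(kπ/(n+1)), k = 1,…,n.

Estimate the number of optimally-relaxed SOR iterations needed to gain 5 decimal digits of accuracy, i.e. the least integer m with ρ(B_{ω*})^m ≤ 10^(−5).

m = 143

B_J for the 77×77 system has eigenvalues cos(kπ/78); ρ_J = cos(π/78) = 0.9991890.
√(1−ρ_J²) = |sin(π/78)| = 0.0402659
Then 2/(1+√(1−ρ_J²)) = 2/(1+0.0402659); ω* = 2/1.0402659 = 1.9225854.
Hence ρ(B_{ω*}) = 1.9225854 − 1 = 0.9225854.
5·ln10 = 11.5129; −ln(0.9225854) = 0.0805753; m = ⌈11.5129/0.0805753⌉ = ⌈142.884⌉ = 143.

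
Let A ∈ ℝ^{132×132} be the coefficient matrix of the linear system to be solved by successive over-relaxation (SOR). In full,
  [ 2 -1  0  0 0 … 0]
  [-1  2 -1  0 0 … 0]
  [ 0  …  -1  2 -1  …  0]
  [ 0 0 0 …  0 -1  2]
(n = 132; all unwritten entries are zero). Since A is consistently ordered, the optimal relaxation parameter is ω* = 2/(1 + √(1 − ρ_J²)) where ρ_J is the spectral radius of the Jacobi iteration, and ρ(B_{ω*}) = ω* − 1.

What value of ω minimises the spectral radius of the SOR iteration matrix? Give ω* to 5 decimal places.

ω* = 1.95385

[ρ_J] n=132: ρ(B_J) = cos(π/(n+1)) = cos(π/133) = 0.99972.
1 − cos²(π/133) = sin²(π/133) ⇒ √(1−ρ_J²) = sin(π/133) = 0.023619.
ω* = 2/(1+0.023619) = 1.95385
and ρ(B_{ω*}) = 1.95385 − 1 = 0.95385.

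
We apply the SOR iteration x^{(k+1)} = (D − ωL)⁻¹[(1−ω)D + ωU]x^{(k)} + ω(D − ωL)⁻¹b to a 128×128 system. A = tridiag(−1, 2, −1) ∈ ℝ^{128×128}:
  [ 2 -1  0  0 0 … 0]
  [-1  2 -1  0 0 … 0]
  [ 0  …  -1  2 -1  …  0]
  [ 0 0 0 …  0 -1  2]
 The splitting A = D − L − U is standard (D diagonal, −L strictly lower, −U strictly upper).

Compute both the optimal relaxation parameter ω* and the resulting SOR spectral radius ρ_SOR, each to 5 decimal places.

ω* = 1.95246, ρ_SOR = 0.95246

B_J for the 128×128 system has eigenvalues cos(kπ/129); ρ_J = cos(π/129) = 0.99970.
root = sin(π/129) = 0.024351  (since 1−cos² = sin²).
[ω*] 2 ÷ (1 + 0.024351) = 2 ÷ 1.024351 = 1.95246.
Hence ρ(B_{ω*}) = 1.95246 − 1 = 0.95246.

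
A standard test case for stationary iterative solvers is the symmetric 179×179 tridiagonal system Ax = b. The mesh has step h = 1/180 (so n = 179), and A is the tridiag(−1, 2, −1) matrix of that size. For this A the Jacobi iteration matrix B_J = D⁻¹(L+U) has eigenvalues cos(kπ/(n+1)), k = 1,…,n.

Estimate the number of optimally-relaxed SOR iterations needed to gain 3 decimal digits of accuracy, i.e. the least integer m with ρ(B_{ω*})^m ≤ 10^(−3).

m = 198

With n=179, ρ(Jacobi) = cos(π/180) = 0.9998477.
√(1−ρ_J²) simplifies to sin(π/180) = 0.0174524.
Young: ω* = 2/(1+√(1−ρ_J²)) = 2/(1+0.0174524) = 2/1.0174524 = 1.9656939.
Hence ρ(B_{ω*}) = 1.9656939 − 1 = 0.9656939.
ρ_SOR^m ≤ 10^(−3) ⇔ m ≥ 3·ln10/(−ln 0.9656939) = 6.90776/0.0349084 = 197.882; m = ⌈197.882⌉ = 198.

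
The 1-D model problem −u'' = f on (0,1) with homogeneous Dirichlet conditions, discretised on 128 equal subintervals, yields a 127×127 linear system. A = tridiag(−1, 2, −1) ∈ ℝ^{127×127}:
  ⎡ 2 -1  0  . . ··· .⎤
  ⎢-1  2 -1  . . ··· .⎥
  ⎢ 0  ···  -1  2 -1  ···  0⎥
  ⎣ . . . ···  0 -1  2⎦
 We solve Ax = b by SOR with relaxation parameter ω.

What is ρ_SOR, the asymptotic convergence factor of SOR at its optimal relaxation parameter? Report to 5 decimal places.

ρ_SOR = 0.95209

ρ_J = max_k |cos(kπ/128)| = cos(π/128) = 0.99970
1 − cos²(π/128) = sin²(π/128) ⇒ √(1−ρ_J²) = sin(π/128) = 0.024541.
Young: ω* = 2/(1+√(1−ρ_J²)) = 2/(1+0.024541) = 2/1.024541 = 1.95209.
ρ_SOR = ω* − 1 = 1.95209 − 1 = 0.95209.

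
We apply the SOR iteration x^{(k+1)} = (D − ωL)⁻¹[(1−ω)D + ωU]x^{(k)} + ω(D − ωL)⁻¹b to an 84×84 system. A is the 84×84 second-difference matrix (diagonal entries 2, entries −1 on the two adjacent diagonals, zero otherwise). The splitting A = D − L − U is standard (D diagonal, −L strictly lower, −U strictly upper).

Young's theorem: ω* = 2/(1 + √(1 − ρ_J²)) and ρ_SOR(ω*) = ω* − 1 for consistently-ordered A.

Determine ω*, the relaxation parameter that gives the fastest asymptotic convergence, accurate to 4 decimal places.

ω* = 1.9287

½·tridiag(1,0,1) at n=84: λ_k = cos(kπ/85); max |λ| at k=1 ⇒ ρ_J = cos(π/85) ≈ 0.9993.
√(1 − cos²(π/85)) = sin(π/85) ≈ 0.03695.
[ω*] 2 ÷ (1 + 0.03695) = 2 ÷ 1.03695 = 1.9287.
ρ(B_{ω*}) = ω*−1 = 0.9287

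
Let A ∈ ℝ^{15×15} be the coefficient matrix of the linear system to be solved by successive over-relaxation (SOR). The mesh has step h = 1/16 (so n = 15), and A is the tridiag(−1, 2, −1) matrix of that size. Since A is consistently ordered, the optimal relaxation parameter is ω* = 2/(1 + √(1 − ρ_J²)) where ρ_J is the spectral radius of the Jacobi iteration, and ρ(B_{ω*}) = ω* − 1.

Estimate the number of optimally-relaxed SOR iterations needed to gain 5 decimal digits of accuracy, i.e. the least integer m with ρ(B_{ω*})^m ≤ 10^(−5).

m = 30

n=15: λ(B_J) = 1 − λ(A)/2 = cos(kπ/16); k=1 gives ρ_J = 0.9807853.
√(1−ρ_J²) simplifies to sin(π/16) = 0.1950903.
So ω* = 2/1.1950903 = 1.6735137 (Young).
ρ_SOR = ω* − 1 ≈ 0.6735137.
5·ln10 = 11.5129; −ln(0.6735137) = 0.395247; m = ⌈11.5129/0.395247⌉ = ⌈29.128⌉ = 30.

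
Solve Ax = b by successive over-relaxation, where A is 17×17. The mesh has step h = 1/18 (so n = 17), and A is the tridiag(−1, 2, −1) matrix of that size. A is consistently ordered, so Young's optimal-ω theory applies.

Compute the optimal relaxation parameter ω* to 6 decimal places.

½·tridiag(1,0,1) at n=17: λ_k = cos(kπ/18); max |λ| at k=1 ⇒ ρ_J = cos(π/18) ≈ 0.984808.
√(1 − cos²(π/18)) = sin(π/18) ≈ 0.1736482.
Young: ω* = 2/(1+√(1−ρ_J²)) = 2/(1+0.1736482) = 2/1.1736482 = 1.704088.
At ω = 1.704088 every |λ(B_ω)| = ω−1, so ρ_SOR = 0.704088.

ω* = 1.704088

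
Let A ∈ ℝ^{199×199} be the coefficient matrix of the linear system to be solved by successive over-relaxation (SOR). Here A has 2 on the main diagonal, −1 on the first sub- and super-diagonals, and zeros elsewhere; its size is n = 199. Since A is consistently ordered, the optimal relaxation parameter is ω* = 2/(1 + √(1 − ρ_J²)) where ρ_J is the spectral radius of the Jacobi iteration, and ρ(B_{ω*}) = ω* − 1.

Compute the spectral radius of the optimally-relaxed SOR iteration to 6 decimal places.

B_J for the 199×199 system has eigenvalues cos(kπ/200); ρ_J = cos(π/200) = 0.999877.
√(1−ρ_J²) simplifies to sin(π/200) = 0.0157073.
Then 2/(1+√(1−ρ_J²)) = 2/(1+0.0157073); ω* = 2/1.0157073 = 1.969071.
ρ_SOR = ω* − 1 ≈ 0.969071.

ρ_SOR = 0.969071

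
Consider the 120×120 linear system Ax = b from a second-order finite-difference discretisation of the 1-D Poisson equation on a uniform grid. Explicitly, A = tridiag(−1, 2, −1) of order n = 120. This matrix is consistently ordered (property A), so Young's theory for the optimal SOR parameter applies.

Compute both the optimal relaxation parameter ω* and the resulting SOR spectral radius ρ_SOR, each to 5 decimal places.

ω* = 1.94939, ρ_SOR = 0.94939

[ρ_J] n=120: ρ(B_J) = cos(π/(n+1)) = cos(π/121) = 0.99966.
1 − cos²(π/121) = sin²(π/121) ⇒ √(1−ρ_J²) = sin(π/121) = 0.025961.
[ω*] 2 ÷ (1 + 0.025961) = 2 ÷ 1.025961 = 1.94939.
Hence ρ(B_{ω*}) = 1.94939 − 1 = 0.94939.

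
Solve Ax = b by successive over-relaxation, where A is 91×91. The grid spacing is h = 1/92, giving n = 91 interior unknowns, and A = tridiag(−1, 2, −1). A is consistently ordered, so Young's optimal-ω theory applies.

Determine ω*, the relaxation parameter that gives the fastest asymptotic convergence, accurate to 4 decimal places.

ω* = 1.9340

With n=91, ρ(Jacobi) = cos(π/92) = 0.9994.
1 − cos²(π/92) = sin²(π/92) ⇒ √(1−ρ_J²) = sin(π/92) = 0.03414.
ω* = 2/(1 + 0.03414) = 2/1.03414 = 1.9340.
ρ_SOR = ω* − 1 ≈ 0.9340.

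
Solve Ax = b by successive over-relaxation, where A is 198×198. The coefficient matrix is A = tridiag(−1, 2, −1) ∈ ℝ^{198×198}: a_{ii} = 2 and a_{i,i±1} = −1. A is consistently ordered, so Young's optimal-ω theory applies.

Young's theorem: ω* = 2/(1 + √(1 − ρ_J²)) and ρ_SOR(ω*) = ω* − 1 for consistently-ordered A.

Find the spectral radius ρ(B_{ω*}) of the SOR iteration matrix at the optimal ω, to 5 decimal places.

ρ_SOR = 0.96892

ρ_J = max_k |cos(kπ/199)| = cos(π/199) = 0.99988
√(1−ρ_J²) simplifies to sin(π/199) = 0.015786.
ω* = 2/(1 + 0.015786) = 2/1.015786 = 1.96892.
[ρ_SOR] ω* − 1 = 0.96892.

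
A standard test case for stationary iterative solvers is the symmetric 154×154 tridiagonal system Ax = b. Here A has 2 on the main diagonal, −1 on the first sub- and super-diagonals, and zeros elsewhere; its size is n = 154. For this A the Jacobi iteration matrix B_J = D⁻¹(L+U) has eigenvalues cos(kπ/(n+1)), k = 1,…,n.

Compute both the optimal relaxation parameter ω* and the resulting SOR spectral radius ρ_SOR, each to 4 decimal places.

ω* = 1.9603, ρ_SOR = 0.9603

With n=154, ρ(Jacobi) = cos(π/155) = 0.9998.
1 − cos²(π/155) = sin²(π/155) ⇒ √(1−ρ_J²) = sin(π/155) = 0.02027.
ω* = 2/(1 + 0.02027) = 2/1.02027 = 1.9603.
ρ_SOR = ω* − 1 = 1.9603 − 1 = 0.9603.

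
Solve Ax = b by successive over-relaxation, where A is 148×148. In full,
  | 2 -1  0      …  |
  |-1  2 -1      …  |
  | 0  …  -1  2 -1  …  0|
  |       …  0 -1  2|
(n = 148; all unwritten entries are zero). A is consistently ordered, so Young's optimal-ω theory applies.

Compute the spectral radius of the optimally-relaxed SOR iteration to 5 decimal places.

[ρ_J] n=148: ρ(B_J) = cos(π/(n+1)) = cos(π/149) = 0.99978.
√(1 − cos²(π/149)) = sin(π/149) ≈ 0.021083.
Then 2/(1+√(1−ρ_J²)) = 2/(1+0.021083); ω* = 2/1.021083 = 1.95870.
ρ_SOR = ω* − 1 ≈ 0.95870.

ρ_SOR = 0.95870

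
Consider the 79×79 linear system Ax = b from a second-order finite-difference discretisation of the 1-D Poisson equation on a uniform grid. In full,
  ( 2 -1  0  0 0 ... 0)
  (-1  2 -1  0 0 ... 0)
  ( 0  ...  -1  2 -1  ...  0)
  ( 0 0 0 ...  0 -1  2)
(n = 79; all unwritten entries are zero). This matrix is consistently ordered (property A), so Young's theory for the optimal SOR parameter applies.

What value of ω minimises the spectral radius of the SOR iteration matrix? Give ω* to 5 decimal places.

n=79: λ(B_J) = 1 − λ(A)/2 = cos(kπ/80); k=1 gives ρ_J = 0.99923.
√(1−ρ_J²) = |sin(π/80)| = 0.039260
ω* = 2/(1+0.039260) = 1.92445
Hence ρ(B_{ω*}) = 1.92445 − 1 = 0.92445.

ω* = 1.92445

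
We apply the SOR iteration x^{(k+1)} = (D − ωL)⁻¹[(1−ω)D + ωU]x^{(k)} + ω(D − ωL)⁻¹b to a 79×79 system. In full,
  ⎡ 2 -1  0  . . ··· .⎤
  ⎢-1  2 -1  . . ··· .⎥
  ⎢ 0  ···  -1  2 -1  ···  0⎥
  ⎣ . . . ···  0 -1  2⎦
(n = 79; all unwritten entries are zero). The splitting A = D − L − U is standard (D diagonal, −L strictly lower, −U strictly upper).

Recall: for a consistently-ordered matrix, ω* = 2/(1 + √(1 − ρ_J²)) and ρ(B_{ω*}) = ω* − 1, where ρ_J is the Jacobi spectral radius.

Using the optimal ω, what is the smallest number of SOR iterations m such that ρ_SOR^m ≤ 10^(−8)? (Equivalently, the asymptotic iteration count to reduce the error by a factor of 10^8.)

[ρ_J] n=79: ρ(B_J) = cos(π/(n+1)) = cos(π/80) = 0.9992290.
√(1−ρ_J²) simplifies to sin(π/80) = 0.0392598.
ω* = 2/(1 + 0.0392598) = 2/1.0392598 = 1.9244466.
[ρ_SOR] ω* − 1 = 0.9244466.
ρ_SOR^m ≤ 10^(−8) ⇔ m ≥ 8·ln10/(−ln 0.9244466) = 18.4207/0.07856 = 234.479; m = ⌈234.479⌉ = 235.

m = 235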